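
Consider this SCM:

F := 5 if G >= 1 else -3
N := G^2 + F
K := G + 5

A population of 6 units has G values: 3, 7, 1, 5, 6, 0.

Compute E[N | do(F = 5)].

25

The intervention sets F=5 in all 6 units regardless of G. Recomputing N per unit gives 14, 54, 6, 30, 41, 5; average 25.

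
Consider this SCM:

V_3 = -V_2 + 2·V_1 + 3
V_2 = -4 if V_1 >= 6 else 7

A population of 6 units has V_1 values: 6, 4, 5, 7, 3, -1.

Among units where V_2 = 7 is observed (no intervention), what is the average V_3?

Conditioning on V_2=7 selects the 4 unit(s) with V_1 ∈ {4, 5, 3, -1}. Their V_3 values: 4, 6, 2, -6. Mean = 1.5.

1.5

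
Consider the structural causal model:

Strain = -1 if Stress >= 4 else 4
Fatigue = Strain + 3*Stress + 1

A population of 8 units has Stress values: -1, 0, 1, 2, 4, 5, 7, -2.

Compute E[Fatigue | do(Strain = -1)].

Every unit gets Strain=-1 under the intervention. Fatigue values become -3, 0, 3, 6, 12, 15, 21, -6; E[Fatigue|do(Strain=-1)] = 6.

6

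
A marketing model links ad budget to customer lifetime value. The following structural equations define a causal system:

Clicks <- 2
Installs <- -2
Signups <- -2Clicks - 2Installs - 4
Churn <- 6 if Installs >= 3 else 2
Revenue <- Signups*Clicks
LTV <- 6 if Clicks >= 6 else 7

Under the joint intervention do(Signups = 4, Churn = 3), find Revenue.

Setting Signups = 4, Churn = 3 by intervention discards those variables' equations.
Revenue = Signups*Clicks  [with Signups=4, Clicks=2]  = 8

8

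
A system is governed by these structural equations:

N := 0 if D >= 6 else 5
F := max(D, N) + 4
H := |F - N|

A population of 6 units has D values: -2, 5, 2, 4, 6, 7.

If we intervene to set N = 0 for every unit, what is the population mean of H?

do(N=0) breaks N's dependence on D. With N=0 fixed, H across the units is 4, 9, 6, 8, 10, 11, mean 8.

8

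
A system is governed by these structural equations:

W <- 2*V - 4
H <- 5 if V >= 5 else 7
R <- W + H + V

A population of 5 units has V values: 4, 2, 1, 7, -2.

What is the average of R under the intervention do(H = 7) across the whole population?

Every unit gets H=7 under the intervention. R values become 15, 9, 6, 24, -3; E[R|do(H=7)] = 10.2.

10.2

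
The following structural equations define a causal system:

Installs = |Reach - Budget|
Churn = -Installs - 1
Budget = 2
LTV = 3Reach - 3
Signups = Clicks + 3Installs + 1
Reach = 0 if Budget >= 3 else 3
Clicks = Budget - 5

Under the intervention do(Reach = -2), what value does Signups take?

do(Reach=-2) replaces the equation Reach = 0 if Budget >= 3 else 3 with the constant Reach = -2.
Clicks = Budget - 5  [with Budget=2]  = -3
Installs = |Reach - Budget|  [with Reach=-2, Budget=2]  = 4
Signups = Clicks + 3Installs + 1  [with Clicks=-3, Installs=4]  = 10

10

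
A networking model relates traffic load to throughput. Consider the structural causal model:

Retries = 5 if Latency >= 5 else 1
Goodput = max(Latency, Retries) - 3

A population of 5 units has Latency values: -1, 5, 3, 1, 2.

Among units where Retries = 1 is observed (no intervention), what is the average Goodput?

-1.25

E[Goodput|Retries=1] averages over only the 4 units with Retries=1 (Latency = -1, 3, 1, 2): Goodput = -2, 0, -2, -1, mean -1.25.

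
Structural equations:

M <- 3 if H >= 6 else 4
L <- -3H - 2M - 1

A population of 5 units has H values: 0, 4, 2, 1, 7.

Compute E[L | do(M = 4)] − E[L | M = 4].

-3.15

do(M=4) breaks M's dependence on H. With M=4 fixed, L across the units is -9, -21, -15, -12, -30, mean -17.4.
E[L|M=4] averages over only the 4 units with M=4 (H = 0, 4, 2, 1): L = -9, -21, -15, -12, mean -14.25.
Difference = -17.4 − (-14.25) = -3.15.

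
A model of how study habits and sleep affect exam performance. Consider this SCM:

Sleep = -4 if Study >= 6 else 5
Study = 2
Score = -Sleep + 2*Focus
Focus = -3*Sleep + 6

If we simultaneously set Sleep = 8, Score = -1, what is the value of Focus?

-18

The joint intervention fixes Sleep = 8, Score = -1, removing each variable's own equation.
Focus = -3*Sleep + 6  [with Sleep=8]  = -18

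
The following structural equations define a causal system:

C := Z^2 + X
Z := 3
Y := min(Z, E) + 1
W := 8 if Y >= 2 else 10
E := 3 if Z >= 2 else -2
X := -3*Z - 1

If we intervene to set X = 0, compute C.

Under do(X=0), the mechanism X := -3*Z - 1 is discarded; X is fixed at 0.
C = Z^2 + X  [with Z=3, X=0]  = 9

9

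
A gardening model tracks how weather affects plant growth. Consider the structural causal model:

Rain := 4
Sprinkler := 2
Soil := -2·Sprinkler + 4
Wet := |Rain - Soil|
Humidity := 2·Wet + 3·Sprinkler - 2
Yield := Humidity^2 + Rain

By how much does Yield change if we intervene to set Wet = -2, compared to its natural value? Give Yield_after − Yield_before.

Under do(Wet=-2), the mechanism Wet := |Rain - Soil| is discarded; Wet is fixed at -2.
Humidity = 2·Wet + 3·Sprinkler - 2  [with Wet=-2, Sprinkler=2]  = 0
Yield = Humidity^2 + Rain  [with Humidity=0, Rain=4]  = 4
Without intervention: Soil = -2·Sprinkler + 4  [with Sprinkler=2]  = 0; Wet = |Rain - Soil|  [with Rain=4, Soil=0]  = 4; Humidity = 2·Wet + 3·Sprinkler - 2  [with Wet=4, Sprinkler=2]  = 12; Yield = Humidity^2 + Rain  [with Humidity=12, Rain=4]  = 148.
Change = 4 − 148 = -144.

-144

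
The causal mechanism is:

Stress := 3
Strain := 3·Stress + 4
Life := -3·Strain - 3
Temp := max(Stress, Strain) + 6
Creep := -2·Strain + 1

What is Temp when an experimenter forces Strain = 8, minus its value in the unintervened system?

-5

The intervention breaks the incoming arrows to Strain: Strain := 3·Stress + 4 no longer applies, and Strain = 8.
Temp = max(Stress, Strain) + 6  [with Stress=3, Strain=8]  = 14
Without intervention: Strain = 3·Stress + 4  [with Stress=3]  = 13; Temp = max(Stress, Strain) + 6  [with Stress=3, Strain=13]  = 19.
Change = 14 − 19 = -5.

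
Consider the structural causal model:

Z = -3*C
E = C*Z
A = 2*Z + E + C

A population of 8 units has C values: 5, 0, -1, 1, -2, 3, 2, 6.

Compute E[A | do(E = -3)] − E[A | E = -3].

-8.75

Under do(E=-3), E's equation is replaced by E=-3 for every unit. Per-unit A: -28, -3, 2, -8, 7, -18, -13, -33. Mean = -11.75.
E[A|E=-3] averages over only the 2 units with E=-3 (C = -1, 1): A = 2, -8, mean -3.
Difference = -11.75 − (-3) = -8.75.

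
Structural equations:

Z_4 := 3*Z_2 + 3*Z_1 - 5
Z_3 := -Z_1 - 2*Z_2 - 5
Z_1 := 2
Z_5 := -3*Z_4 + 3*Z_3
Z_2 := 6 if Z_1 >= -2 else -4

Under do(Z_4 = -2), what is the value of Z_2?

6

The intervention breaks the incoming arrows to Z_4: Z_4 := 3*Z_2 + 3*Z_1 - 5 no longer applies, and Z_4 = -2.
Since Z_2 is not a descendant of the intervened variable, it is unaffected.
Z_2 = 6 if Z_1 >= -2 else -4  [with Z_1=2]  = 6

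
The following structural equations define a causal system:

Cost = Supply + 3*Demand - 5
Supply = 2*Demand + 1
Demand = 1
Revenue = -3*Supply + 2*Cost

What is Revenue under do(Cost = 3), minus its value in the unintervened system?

The intervention breaks the incoming arrows to Cost: Cost = Supply + 3*Demand - 5 no longer applies, and Cost = 3.
Supply = 2*Demand + 1  [with Demand=1]  = 3
Revenue = -3*Supply + 2*Cost  [with Supply=3, Cost=3]  = -3
Without intervention: Supply = 2*Demand + 1  [with Demand=1]  = 3; Cost = Supply + 3*Demand - 5  [with Supply=3, Demand=1]  = 1; Revenue = -3*Supply + 2*Cost  [with Supply=3, Cost=1]  = -7.
Change = -3 − (-7) = 4.

4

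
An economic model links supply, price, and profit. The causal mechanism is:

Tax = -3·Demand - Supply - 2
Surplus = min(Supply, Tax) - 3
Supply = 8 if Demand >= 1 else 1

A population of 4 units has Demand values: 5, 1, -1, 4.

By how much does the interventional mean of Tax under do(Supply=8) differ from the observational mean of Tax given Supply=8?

Every unit gets Supply=8 under the intervention. Tax values become -25, -13, -7, -22; E[Tax|do(Supply=8)] = -16.75.
Observing Supply=8 restricts to units where Supply's equation naturally yields 8: Demand ∈ {5, 1, 4}. In that subpopulation Tax = -25, -13, -22, mean -20.
Difference = -16.75 − (-20) = 3.25.

3.25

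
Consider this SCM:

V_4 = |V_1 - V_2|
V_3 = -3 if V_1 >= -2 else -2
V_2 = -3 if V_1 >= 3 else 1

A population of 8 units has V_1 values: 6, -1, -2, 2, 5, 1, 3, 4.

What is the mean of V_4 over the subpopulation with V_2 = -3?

7.5

Conditioning on V_2=-3 selects the 4 unit(s) with V_1 ∈ {6, 5, 3, 4}. Their V_4 values: 9, 8, 6, 7. Mean = 7.5.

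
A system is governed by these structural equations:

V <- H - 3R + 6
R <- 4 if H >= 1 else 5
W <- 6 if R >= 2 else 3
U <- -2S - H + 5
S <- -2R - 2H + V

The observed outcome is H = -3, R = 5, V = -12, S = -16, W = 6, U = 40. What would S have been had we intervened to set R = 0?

9

Under do(R=0), the mechanism R <- 4 if H >= 1 else 5 is discarded; R is fixed at 0.
V = H - 3R + 6  [with H=-3, R=0]  = 3
S = -2R - 2H + V  [with R=0, H=-3, V=3]  = 9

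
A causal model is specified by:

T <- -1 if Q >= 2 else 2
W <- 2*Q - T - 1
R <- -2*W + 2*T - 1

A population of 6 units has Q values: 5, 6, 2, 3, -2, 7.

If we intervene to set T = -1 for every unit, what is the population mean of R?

-17

Every unit gets T=-1 under the intervention. R values become -23, -27, -11, -15, 5, -31; E[R|do(T=-1)] = -17.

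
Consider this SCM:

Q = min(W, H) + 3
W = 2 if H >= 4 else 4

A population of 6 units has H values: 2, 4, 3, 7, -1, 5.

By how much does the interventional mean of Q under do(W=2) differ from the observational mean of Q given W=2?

-0.5

Every unit gets W=2 under the intervention. Q values become 5, 5, 5, 5, 2, 5; E[Q|do(W=2)] = 4.5.
E[Q|W=2] averages over only the 3 units with W=2 (H = 4, 7, 5): Q = 5, 5, 5, mean 5.
Difference = 4.5 − 5 = -0.5.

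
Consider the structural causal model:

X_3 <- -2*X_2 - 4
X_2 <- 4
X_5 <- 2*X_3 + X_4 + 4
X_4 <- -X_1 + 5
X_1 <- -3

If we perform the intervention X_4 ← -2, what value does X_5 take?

-22

Intervening sets X_4 = -2 and removes its equation (X_4 <- -X_1 + 5).
X_3 = -2*X_2 - 4  [with X_2=4]  = -12
X_5 = 2*X_3 + X_4 + 4  [with X_3=-12, X_4=-2]  = -22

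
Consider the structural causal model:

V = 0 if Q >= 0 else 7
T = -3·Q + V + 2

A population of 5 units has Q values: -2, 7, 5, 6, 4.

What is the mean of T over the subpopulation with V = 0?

E[T|V=0] averages over only the 4 units with V=0 (Q = 7, 5, 6, 4): T = -19, -13, -16, -10, mean -14.5.

-14.5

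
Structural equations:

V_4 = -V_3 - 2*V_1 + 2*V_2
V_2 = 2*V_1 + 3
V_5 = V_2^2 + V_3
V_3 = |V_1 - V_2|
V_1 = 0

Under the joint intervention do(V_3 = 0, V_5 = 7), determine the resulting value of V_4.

The joint intervention fixes V_3 = 0, V_5 = 7, removing each variable's own equation.
V_2 = 2*V_1 + 3  [with V_1=0]  = 3
V_4 = -V_3 - 2*V_1 + 2*V_2  [with V_3=0, V_1=0, V_2=3]  = 6

6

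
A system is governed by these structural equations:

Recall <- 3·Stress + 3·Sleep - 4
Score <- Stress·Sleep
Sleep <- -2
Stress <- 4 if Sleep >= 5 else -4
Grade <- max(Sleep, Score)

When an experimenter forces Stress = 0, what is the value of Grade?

do(Stress=0) replaces the equation Stress <- 4 if Sleep >= 5 else -4 with the constant Stress = 0.
Score = Stress·Sleep  [with Stress=0, Sleep=-2]  = 0
Grade = max(Sleep, Score)  [with Sleep=-2, Score=0]  = 0

0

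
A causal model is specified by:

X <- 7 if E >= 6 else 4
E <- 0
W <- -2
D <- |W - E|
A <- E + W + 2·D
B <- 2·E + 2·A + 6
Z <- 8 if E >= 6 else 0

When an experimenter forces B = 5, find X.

The intervention breaks the incoming arrows to B: B <- 2·E + 2·A + 6 no longer applies, and B = 5.
Since X is not a descendant of the intervened variable, it is unaffected.
X = 7 if E >= 6 else 4  [with E=0]  = 4

4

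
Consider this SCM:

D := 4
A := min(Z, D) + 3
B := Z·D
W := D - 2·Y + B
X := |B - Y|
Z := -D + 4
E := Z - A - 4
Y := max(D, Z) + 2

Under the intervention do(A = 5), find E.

Intervening sets A = 5 and removes its equation (A := min(Z, D) + 3).
Z = -D + 4  [with D=4]  = 0
E = Z - A - 4  [with Z=0, A=5]  = -9

-9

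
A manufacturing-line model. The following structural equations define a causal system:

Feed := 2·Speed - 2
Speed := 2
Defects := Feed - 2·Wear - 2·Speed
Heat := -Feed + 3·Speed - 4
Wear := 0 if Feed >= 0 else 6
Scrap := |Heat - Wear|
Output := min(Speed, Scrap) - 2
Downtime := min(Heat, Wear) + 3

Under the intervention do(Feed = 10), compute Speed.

2

Under do(Feed=10), the mechanism Feed := 2·Speed - 2 is discarded; Feed is fixed at 10.
Speed is not downstream of the intervention, so its value is determined by the original equations.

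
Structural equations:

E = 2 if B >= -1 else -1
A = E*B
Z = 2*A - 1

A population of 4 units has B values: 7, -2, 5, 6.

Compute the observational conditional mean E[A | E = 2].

12

Conditioning on E=2 selects the 3 unit(s) with B ∈ {7, 5, 6}. Their A values: 14, 10, 12. Mean = 12.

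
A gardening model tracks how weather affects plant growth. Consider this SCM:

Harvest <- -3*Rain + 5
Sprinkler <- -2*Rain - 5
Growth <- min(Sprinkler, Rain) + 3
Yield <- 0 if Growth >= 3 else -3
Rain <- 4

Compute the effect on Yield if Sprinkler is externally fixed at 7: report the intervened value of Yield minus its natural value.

Under do(Sprinkler=7), the mechanism Sprinkler <- -2*Rain - 5 is discarded; Sprinkler is fixed at 7.
Growth = min(Sprinkler, Rain) + 3  [with Sprinkler=7, Rain=4]  = 7
Yield = 0 if Growth >= 3 else -3  [with Growth=7]  = 0
Without intervention: Sprinkler = -2*Rain - 5  [with Rain=4]  = -13; Growth = min(Sprinkler, Rain) + 3  [with Sprinkler=-13, Rain=4]  = -10; Yield = 0 if Growth >= 3 else -3  [with Growth=-10]  = -3.
Change = 0 − (-3) = 3.

3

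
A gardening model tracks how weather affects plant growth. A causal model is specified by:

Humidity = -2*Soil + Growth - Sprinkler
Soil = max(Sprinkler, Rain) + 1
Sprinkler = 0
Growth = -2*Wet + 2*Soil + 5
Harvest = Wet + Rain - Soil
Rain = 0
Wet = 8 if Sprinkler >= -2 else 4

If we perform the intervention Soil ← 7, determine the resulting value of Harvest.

The intervention breaks the incoming arrows to Soil: Soil = max(Sprinkler, Rain) + 1 no longer applies, and Soil = 7.
Wet = 8 if Sprinkler >= -2 else 4  [with Sprinkler=0]  = 8
Harvest = Wet + Rain - Soil  [with Wet=8, Rain=0, Soil=7]  = 1

1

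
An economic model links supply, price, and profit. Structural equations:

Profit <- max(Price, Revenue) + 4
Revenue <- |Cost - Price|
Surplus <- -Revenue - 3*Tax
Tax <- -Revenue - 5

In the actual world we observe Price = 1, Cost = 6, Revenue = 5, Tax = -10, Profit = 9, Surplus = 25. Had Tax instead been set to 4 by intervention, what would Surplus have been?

-17

Under do(Tax=4), the mechanism Tax <- -Revenue - 5 is discarded; Tax is fixed at 4.
Revenue = |Cost - Price|  [with Cost=6, Price=1]  = 5
Surplus = -Revenue - 3*Tax  [with Revenue=5, Tax=4]  = -17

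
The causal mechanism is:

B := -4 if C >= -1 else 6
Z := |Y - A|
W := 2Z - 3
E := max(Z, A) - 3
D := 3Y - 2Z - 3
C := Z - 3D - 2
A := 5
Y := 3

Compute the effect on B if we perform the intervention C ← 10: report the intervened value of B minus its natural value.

-10

Intervening sets C = 10 and removes its equation (C := Z - 3D - 2).
B = -4 if C >= -1 else 6  [with C=10]  = -4
Without intervention: Z = |Y - A|  [with Y=3, A=5]  = 2; D = 3Y - 2Z - 3  [with Y=3, Z=2]  = 2; C = Z - 3D - 2  [with Z=2, D=2]  = -6; B = -4 if C >= -1 else 6  [with C=-6]  = 6.
Change = -4 − 6 = -10.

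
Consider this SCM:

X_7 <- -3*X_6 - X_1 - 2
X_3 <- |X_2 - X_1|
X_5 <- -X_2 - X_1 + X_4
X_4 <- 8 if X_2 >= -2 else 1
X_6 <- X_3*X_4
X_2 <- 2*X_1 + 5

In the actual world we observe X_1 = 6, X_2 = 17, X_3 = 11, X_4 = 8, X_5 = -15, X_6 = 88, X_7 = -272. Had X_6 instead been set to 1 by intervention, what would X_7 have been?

Intervening sets X_6 = 1 and removes its equation (X_6 <- X_3*X_4).
X_7 = -3*X_6 - X_1 - 2  [with X_6=1, X_1=6]  = -11

-11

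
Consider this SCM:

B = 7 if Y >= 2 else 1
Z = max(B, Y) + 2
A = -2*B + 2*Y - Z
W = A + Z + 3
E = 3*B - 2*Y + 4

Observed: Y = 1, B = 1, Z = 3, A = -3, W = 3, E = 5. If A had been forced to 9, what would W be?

15

Intervening sets A = 9 and removes its equation (A = -2*B + 2*Y - Z).
B = 7 if Y >= 2 else 1  [with Y=1]  = 1
Z = max(B, Y) + 2  [with B=1, Y=1]  = 3
W = A + Z + 3  [with A=9, Z=3]  = 15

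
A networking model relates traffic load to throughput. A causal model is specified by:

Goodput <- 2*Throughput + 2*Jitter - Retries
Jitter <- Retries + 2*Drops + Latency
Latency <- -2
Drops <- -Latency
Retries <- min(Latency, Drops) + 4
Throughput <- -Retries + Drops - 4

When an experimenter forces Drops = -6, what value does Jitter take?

Under do(Drops=-6), the mechanism Drops <- -Latency is discarded; Drops is fixed at -6.
Retries = min(Latency, Drops) + 4  [with Latency=-2, Drops=-6]  = -2
Jitter = Retries + 2*Drops + Latency  [with Retries=-2, Drops=-6, Latency=-2]  = -16

-16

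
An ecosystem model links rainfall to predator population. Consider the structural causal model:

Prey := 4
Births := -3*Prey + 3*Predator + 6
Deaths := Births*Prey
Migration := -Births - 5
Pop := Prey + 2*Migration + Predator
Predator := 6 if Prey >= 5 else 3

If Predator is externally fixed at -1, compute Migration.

4

do(Predator=-1) replaces the equation Predator := 6 if Prey >= 5 else 3 with the constant Predator = -1.
Births = -3*Prey + 3*Predator + 6  [with Prey=4, Predator=-1]  = -9
Migration = -Births - 5  [with Births=-9]  = 4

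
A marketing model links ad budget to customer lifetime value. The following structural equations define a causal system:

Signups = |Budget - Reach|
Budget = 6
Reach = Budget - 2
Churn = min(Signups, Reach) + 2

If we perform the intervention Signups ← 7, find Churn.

6

The intervention breaks the incoming arrows to Signups: Signups = |Budget - Reach| no longer applies, and Signups = 7.
Reach = Budget - 2  [with Budget=6]  = 4
Churn = min(Signups, Reach) + 2  [with Signups=7, Reach=4]  = 6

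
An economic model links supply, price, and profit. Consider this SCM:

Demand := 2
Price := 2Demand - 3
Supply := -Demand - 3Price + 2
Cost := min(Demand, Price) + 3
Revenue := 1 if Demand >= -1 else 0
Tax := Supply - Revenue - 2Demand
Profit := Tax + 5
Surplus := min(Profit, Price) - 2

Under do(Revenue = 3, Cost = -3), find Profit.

-5

Setting Revenue = 3, Cost = -3 by intervention discards those variables' equations.
Price = 2Demand - 3  [with Demand=2]  = 1
Supply = -Demand - 3Price + 2  [with Demand=2, Price=1]  = -3
Tax = Supply - Revenue - 2Demand  [with Supply=-3, Revenue=3, Demand=2]  = -10
Profit = Tax + 5  [with Tax=-10]  = -5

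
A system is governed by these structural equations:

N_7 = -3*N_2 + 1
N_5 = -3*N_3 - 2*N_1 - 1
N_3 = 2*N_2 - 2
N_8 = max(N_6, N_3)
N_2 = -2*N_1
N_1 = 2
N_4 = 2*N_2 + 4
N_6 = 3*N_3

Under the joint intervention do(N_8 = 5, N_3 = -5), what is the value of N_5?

The joint intervention fixes N_8 = 5, N_3 = -5, removing each variable's own equation.
N_5 = -3*N_3 - 2*N_1 - 1  [with N_3=-5, N_1=2]  = 10

10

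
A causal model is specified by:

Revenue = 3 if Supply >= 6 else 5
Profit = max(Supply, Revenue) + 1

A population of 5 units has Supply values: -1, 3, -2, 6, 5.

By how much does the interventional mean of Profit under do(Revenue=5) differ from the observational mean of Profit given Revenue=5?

do(Revenue=5) breaks Revenue's dependence on Supply. With Revenue=5 fixed, Profit across the units is 6, 6, 6, 7, 6, mean 6.2.
E[Profit|Revenue=5] averages over only the 4 units with Revenue=5 (Supply = -1, 3, -2, 5): Profit = 6, 6, 6, 6, mean 6.
Difference = 6.2 − 6 = 0.2.

0.2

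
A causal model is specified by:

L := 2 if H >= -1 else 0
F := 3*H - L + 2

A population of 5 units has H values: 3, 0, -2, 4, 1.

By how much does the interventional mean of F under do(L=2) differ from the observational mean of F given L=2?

do(L=2) breaks L's dependence on H. With L=2 fixed, F across the units is 9, 0, -6, 12, 3, mean 3.6.
Observing L=2 restricts to units where L's equation naturally yields 2: H ∈ {3, 0, 4, 1}. In that subpopulation F = 9, 0, 12, 3, mean 6.
Difference = 3.6 − 6 = -2.4.

-2.4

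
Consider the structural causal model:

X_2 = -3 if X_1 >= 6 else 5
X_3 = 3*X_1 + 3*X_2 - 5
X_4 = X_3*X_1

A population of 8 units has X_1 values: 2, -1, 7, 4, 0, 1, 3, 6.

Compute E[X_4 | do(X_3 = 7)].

19.25

Every unit gets X_3=7 under the intervention. X_4 values become 14, -7, 49, 28, 0, 7, 21, 42; E[X_4|do(X_3=7)] = 19.25.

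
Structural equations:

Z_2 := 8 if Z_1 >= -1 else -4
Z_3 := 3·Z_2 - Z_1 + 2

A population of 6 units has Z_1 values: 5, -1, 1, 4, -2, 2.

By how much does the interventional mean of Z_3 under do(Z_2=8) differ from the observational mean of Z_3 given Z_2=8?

The intervention sets Z_2=8 in all 6 units regardless of Z_1. Recomputing Z_3 per unit gives 21, 27, 25, 22, 28, 24; average 24.5.
E[Z_3|Z_2=8] averages over only the 5 units with Z_2=8 (Z_1 = 5, -1, 1, 4, 2): Z_3 = 21, 27, 25, 22, 24, mean 23.8.
Difference = 24.5 − 23.8 = 0.7.

0.7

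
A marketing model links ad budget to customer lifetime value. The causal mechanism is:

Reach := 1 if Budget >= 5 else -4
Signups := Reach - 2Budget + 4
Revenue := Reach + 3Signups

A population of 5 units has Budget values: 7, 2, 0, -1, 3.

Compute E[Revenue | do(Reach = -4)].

The intervention sets Reach=-4 in all 5 units regardless of Budget. Recomputing Revenue per unit gives -46, -16, -4, 2, -22; average -17.2.

-17.2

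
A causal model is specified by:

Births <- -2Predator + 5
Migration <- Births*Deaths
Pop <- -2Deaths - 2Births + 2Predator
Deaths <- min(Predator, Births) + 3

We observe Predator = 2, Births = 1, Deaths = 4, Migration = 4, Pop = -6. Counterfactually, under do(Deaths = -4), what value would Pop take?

10

do(Deaths=-4) replaces the equation Deaths <- min(Predator, Births) + 3 with the constant Deaths = -4.
Births = -2Predator + 5  [with Predator=2]  = 1
Pop = -2Deaths - 2Births + 2Predator  [with Deaths=-4, Births=1, Predator=2]  = 10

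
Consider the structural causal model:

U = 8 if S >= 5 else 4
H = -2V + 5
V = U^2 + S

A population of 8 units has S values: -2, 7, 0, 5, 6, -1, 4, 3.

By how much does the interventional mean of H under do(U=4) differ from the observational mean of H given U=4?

do(U=4) breaks U's dependence on S. With U=4 fixed, H across the units is -23, -41, -27, -37, -39, -25, -35, -33, mean -32.5.
Conditioning on U=4 selects the 5 unit(s) with S ∈ {-2, 0, -1, 4, 3}. Their H values: -23, -27, -25, -35, -33. Mean = -28.6.
Difference = -32.5 − (-28.6) = -3.9.

-3.9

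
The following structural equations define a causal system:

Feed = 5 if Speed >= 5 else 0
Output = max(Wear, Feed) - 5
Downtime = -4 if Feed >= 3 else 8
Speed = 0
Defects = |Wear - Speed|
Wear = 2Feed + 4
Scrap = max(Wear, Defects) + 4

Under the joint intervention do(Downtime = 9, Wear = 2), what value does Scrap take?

Under do(Downtime = 9, Wear = 2), each intervened variable's structural equation is replaced by its fixed value.
Defects = |Wear - Speed|  [with Wear=2, Speed=0]  = 2
Scrap = max(Wear, Defects) + 4  [with Wear=2, Defects=2]  = 6

6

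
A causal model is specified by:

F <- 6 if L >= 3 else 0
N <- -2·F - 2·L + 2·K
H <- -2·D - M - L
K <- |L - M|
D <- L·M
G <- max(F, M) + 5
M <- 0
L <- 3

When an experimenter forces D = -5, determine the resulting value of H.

7

Intervening sets D = -5 and removes its equation (D <- L·M).
H = -2·D - M - L  [with D=-5, M=0, L=3]  = 7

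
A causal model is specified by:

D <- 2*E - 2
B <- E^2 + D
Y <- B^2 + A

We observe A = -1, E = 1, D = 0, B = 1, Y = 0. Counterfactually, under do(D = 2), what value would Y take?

do(D=2) replaces the equation D <- 2*E - 2 with the constant D = 2.
B = E^2 + D  [with E=1, D=2]  = 3
Y = B^2 + A  [with B=3, A=-1]  = 8

8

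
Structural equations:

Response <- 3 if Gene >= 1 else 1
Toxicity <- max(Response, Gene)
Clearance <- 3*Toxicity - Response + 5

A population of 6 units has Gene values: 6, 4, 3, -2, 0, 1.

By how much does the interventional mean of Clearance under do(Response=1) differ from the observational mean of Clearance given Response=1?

5

Every unit gets Response=1 under the intervention. Clearance values become 22, 16, 13, 7, 7, 7; E[Clearance|do(Response=1)] = 12.
E[Clearance|Response=1] averages over only the 2 units with Response=1 (Gene = -2, 0): Clearance = 7, 7, mean 7.
Difference = 12 − 7 = 5.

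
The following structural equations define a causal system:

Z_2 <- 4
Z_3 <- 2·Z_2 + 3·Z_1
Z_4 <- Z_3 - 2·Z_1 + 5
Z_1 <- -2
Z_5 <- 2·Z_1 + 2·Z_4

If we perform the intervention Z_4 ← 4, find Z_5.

Intervening sets Z_4 = 4 and removes its equation (Z_4 <- Z_3 - 2·Z_1 + 5).
Z_5 = 2·Z_1 + 2·Z_4  [with Z_1=-2, Z_4=4]  = 4

4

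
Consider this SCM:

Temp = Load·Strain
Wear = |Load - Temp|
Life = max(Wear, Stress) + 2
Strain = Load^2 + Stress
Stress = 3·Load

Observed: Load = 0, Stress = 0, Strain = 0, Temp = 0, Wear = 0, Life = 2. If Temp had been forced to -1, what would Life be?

Under do(Temp=-1), the mechanism Temp = Load·Strain is discarded; Temp is fixed at -1.
Stress = 3·Load  [with Load=0]  = 0
Wear = |Load - Temp|  [with Load=0, Temp=-1]  = 1
Life = max(Wear, Stress) + 2  [with Wear=1, Stress=0]  = 3

3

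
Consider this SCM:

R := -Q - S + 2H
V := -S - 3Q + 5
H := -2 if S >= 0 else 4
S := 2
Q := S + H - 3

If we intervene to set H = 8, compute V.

do(H=8) replaces the equation H := -2 if S >= 0 else 4 with the constant H = 8.
Q = S + H - 3  [with S=2, H=8]  = 7
V = -S - 3Q + 5  [with S=2, Q=7]  = -18

-18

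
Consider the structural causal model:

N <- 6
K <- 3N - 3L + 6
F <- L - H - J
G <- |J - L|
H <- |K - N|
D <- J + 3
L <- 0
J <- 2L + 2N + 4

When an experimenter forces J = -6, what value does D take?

do(J=-6) replaces the equation J <- 2L + 2N + 4 with the constant J = -6.
D = J + 3  [with J=-6]  = -3

-3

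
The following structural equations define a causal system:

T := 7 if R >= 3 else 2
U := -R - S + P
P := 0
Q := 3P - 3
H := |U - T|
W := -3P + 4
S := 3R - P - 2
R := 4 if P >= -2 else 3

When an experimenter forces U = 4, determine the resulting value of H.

3

do(U=4) replaces the equation U := -R - S + P with the constant U = 4.
R = 4 if P >= -2 else 3  [with P=0]  = 4
T = 7 if R >= 3 else 2  [with R=4]  = 7
H = |U - T|  [with U=4, T=7]  = 3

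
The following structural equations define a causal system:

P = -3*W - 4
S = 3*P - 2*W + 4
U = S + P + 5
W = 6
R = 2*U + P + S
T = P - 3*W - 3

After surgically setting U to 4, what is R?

-88

Intervening sets U = 4 and removes its equation (U = S + P + 5).
P = -3*W - 4  [with W=6]  = -22
S = 3*P - 2*W + 4  [with P=-22, W=6]  = -74
R = 2*U + P + S  [with U=4, P=-22, S=-74]  = -88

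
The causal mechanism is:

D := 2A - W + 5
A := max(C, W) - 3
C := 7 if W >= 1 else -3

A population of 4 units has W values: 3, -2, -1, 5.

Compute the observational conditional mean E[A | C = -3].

Observing C=-3 restricts to units where C's equation naturally yields -3: W ∈ {-2, -1}. In that subpopulation A = -5, -4, mean -4.5.

-4.5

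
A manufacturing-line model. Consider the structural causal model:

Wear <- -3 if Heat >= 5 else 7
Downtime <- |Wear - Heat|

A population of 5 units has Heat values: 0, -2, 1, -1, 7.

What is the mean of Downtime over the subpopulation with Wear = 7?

Observing Wear=7 restricts to units where Wear's equation naturally yields 7: Heat ∈ {0, -2, 1, -1}. In that subpopulation Downtime = 7, 9, 6, 8, mean 7.5.

7.5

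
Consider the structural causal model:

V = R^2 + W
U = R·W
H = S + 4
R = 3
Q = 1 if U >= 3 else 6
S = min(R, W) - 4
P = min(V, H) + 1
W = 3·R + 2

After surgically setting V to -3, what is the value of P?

-2

The intervention breaks the incoming arrows to V: V = R^2 + W no longer applies, and V = -3.
W = 3·R + 2  [with R=3]  = 11
S = min(R, W) - 4  [with R=3, W=11]  = -1
H = S + 4  [with S=-1]  = 3
P = min(V, H) + 1  [with V=-3, H=3]  = -2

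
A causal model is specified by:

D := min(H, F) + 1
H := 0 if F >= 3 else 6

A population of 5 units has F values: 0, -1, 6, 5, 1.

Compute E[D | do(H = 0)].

0.8

do(H=0) breaks H's dependence on F. With H=0 fixed, D across the units is 1, 0, 1, 1, 1, mean 0.8.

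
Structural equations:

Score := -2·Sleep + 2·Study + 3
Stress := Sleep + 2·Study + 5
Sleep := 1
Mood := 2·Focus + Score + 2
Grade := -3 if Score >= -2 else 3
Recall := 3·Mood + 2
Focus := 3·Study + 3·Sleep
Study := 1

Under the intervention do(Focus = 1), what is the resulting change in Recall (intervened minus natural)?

-30

The intervention breaks the incoming arrows to Focus: Focus := 3·Study + 3·Sleep no longer applies, and Focus = 1.
Score = -2·Sleep + 2·Study + 3  [with Sleep=1, Study=1]  = 3
Mood = 2·Focus + Score + 2  [with Focus=1, Score=3]  = 7
Recall = 3·Mood + 2  [with Mood=7]  = 23
Without intervention: Focus = 3·Study + 3·Sleep  [with Study=1, Sleep=1]  = 6; Score = -2·Sleep + 2·Study + 3  [with Sleep=1, Study=1]  = 3; Mood = 2·Focus + Score + 2  [with Focus=6, Score=3]  = 17; Recall = 3·Mood + 2  [with Mood=17]  = 53.
Change = 23 − 53 = -30.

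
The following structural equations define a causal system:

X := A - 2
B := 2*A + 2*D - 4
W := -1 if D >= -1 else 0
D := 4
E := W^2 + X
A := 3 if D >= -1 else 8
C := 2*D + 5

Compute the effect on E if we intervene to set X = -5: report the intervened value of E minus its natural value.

Intervening sets X = -5 and removes its equation (X := A - 2).
W = -1 if D >= -1 else 0  [with D=4]  = -1
E = W^2 + X  [with W=-1, X=-5]  = -4
Without intervention: W = -1 if D >= -1 else 0  [with D=4]  = -1; A = 3 if D >= -1 else 8  [with D=4]  = 3; X = A - 2  [with A=3]  = 1; E = W^2 + X  [with W=-1, X=1]  = 2.
Change = -4 − 2 = -6.

-6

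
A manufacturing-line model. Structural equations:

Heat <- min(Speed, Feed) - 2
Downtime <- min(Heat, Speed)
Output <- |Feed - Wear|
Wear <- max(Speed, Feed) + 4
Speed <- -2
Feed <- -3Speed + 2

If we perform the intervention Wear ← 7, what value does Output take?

1

Intervening sets Wear = 7 and removes its equation (Wear <- max(Speed, Feed) + 4).
Feed = -3Speed + 2  [with Speed=-2]  = 8
Output = |Feed - Wear|  [with Feed=8, Wear=7]  = 1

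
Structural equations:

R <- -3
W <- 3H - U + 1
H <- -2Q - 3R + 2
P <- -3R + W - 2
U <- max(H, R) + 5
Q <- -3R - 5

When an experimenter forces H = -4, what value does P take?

-6

The intervention breaks the incoming arrows to H: H <- -2Q - 3R + 2 no longer applies, and H = -4.
U = max(H, R) + 5  [with H=-4, R=-3]  = 2
W = 3H - U + 1  [with H=-4, U=2]  = -13
P = -3R + W - 2  [with R=-3, W=-13]  = -6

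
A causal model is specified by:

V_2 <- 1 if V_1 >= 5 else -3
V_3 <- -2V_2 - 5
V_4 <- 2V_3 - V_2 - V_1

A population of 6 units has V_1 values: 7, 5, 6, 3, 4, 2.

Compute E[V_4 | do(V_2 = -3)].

do(V_2=-3) breaks V_2's dependence on V_1. With V_2=-3 fixed, V_4 across the units is -2, 0, -1, 2, 1, 3, mean 0.5.

0.5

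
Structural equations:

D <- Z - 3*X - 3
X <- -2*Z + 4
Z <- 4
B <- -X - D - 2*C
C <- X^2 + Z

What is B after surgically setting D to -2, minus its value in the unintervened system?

15

do(D=-2) replaces the equation D <- Z - 3*X - 3 with the constant D = -2.
X = -2*Z + 4  [with Z=4]  = -4
C = X^2 + Z  [with X=-4, Z=4]  = 20
B = -X - D - 2*C  [with X=-4, D=-2, C=20]  = -34
Without intervention: X = -2*Z + 4  [with Z=4]  = -4; D = Z - 3*X - 3  [with Z=4, X=-4]  = 13; C = X^2 + Z  [with X=-4, Z=4]  = 20; B = -X - D - 2*C  [with X=-4, D=13, C=20]  = -49.
Change = -34 − (-49) = 15.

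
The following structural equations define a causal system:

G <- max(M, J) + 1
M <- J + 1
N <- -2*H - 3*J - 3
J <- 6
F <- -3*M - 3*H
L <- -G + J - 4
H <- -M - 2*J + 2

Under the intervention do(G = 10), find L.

do(G=10) replaces the equation G <- max(M, J) + 1 with the constant G = 10.
L = -G + J - 4  [with G=10, J=6]  = -8

-8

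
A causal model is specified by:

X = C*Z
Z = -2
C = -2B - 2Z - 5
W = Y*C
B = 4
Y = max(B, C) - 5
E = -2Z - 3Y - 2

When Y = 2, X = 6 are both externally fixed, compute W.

Setting Y = 2, X = 6 by intervention discards those variables' equations.
C = -2B - 2Z - 5  [with B=4, Z=-2]  = -9
W = Y*C  [with Y=2, C=-9]  = -18

-18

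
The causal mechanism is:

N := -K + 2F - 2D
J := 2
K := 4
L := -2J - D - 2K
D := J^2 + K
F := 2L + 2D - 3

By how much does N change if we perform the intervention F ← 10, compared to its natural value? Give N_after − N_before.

74

The intervention breaks the incoming arrows to F: F := 2L + 2D - 3 no longer applies, and F = 10.
D = J^2 + K  [with J=2, K=4]  = 8
N = -K + 2F - 2D  [with K=4, F=10, D=8]  = 0
Without intervention: D = J^2 + K  [with J=2, K=4]  = 8; L = -2J - D - 2K  [with J=2, D=8, K=4]  = -20; F = 2L + 2D - 3  [with L=-20, D=8]  = -27; N = -K + 2F - 2D  [with K=4, F=-27, D=8]  = -74.
Change = 0 − (-74) = 74.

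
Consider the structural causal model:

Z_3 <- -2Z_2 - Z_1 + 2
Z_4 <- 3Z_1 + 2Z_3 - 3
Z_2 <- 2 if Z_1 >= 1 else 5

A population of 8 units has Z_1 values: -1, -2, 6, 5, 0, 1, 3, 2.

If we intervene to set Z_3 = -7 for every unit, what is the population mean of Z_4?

-11.75

do(Z_3=-7) breaks Z_3's dependence on Z_1. With Z_3=-7 fixed, Z_4 across the units is -20, -23, 1, -2, -17, -14, -8, -11, mean -11.75.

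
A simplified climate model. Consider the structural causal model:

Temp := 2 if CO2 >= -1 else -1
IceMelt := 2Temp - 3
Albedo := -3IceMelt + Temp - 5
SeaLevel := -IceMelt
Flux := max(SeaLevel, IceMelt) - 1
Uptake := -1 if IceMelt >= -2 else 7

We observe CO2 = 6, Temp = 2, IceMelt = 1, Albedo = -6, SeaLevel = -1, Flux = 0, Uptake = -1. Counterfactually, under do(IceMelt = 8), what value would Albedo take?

-27

The intervention breaks the incoming arrows to IceMelt: IceMelt := 2Temp - 3 no longer applies, and IceMelt = 8.
Temp = 2 if CO2 >= -1 else -1  [with CO2=6]  = 2
Albedo = -3IceMelt + Temp - 5  [with IceMelt=8, Temp=2]  = -27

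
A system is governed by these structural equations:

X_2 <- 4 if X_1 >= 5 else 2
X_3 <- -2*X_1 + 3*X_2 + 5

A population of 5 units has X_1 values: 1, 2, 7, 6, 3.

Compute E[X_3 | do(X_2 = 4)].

do(X_2=4) breaks X_2's dependence on X_1. With X_2=4 fixed, X_3 across the units is 15, 13, 3, 5, 11, mean 9.4.

9.4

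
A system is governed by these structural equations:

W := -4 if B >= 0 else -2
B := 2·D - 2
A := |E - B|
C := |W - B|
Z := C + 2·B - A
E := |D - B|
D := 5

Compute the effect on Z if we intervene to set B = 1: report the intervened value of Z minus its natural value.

-19

Under do(B=1), the mechanism B := 2·D - 2 is discarded; B is fixed at 1.
W = -4 if B >= 0 else -2  [with B=1]  = -4
E = |D - B|  [with D=5, B=1]  = 4
A = |E - B|  [with E=4, B=1]  = 3
C = |W - B|  [with W=-4, B=1]  = 5
Z = C + 2·B - A  [with C=5, B=1, A=3]  = 4
Without intervention: B = 2·D - 2  [with D=5]  = 8; W = -4 if B >= 0 else -2  [with B=8]  = -4; E = |D - B|  [with D=5, B=8]  = 3; A = |E - B|  [with E=3, B=8]  = 5; C = |W - B|  [with W=-4, B=8]  = 12; Z = C + 2·B - A  [with C=12, B=8, A=5]  = 23.
Change = 4 − 23 = -19.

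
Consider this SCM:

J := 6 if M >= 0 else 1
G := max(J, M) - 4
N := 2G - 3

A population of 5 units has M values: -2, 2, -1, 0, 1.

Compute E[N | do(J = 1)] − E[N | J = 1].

0.4

Under do(J=1), J's equation is replaced by J=1 for every unit. Per-unit N: -9, -7, -9, -9, -9. Mean = -8.6.
Observing J=1 restricts to units where J's equation naturally yields 1: M ∈ {-2, -1}. In that subpopulation N = -9, -9, mean -9.
Difference = -8.6 − (-9) = 0.4.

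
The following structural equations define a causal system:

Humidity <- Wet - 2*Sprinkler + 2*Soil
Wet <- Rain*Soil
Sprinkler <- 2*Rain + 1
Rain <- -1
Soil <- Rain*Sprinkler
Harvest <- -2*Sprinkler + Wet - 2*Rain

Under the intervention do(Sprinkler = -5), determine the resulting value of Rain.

-1

Under do(Sprinkler=-5), the mechanism Sprinkler <- 2*Rain + 1 is discarded; Sprinkler is fixed at -5.
Rain is not downstream of the intervention, so its value is determined by the original equations.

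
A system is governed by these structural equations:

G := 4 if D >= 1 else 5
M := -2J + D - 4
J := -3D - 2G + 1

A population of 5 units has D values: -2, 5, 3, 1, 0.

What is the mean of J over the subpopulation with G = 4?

Observing G=4 restricts to units where G's equation naturally yields 4: D ∈ {5, 3, 1}. In that subpopulation J = -22, -16, -10, mean -16.

-16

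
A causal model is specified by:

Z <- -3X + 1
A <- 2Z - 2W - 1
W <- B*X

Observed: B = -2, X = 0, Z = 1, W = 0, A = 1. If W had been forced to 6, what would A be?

Intervening sets W = 6 and removes its equation (W <- B*X).
Z = -3X + 1  [with X=0]  = 1
A = 2Z - 2W - 1  [with Z=1, W=6]  = -11

-11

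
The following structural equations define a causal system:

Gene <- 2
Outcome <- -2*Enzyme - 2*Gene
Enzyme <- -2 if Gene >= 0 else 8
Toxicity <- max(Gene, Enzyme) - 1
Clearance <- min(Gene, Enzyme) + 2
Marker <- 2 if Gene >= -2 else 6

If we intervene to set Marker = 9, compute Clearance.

0

do(Marker=9) replaces the equation Marker <- 2 if Gene >= -2 else 6 with the constant Marker = 9.
Clearance is not downstream of the intervention, so its value is determined by the original equations.
Enzyme = -2 if Gene >= 0 else 8  [with Gene=2]  = -2
Clearance = min(Gene, Enzyme) + 2  [with Gene=2, Enzyme=-2]  = 0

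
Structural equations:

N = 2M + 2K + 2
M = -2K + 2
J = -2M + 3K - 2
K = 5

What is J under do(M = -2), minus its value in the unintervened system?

-12

The intervention breaks the incoming arrows to M: M = -2K + 2 no longer applies, and M = -2.
J = -2M + 3K - 2  [with M=-2, K=5]  = 17
Without intervention: M = -2K + 2  [with K=5]  = -8; J = -2M + 3K - 2  [with M=-8, K=5]  = 29.
Change = 17 − 29 = -12.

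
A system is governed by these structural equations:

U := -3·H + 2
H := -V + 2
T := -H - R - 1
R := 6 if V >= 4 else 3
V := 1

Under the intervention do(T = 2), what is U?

do(T=2) replaces the equation T := -H - R - 1 with the constant T = 2.
U is not downstream of the intervention, so its value is determined by the original equations.
H = -V + 2  [with V=1]  = 1
U = -3·H + 2  [with H=1]  = -1

-1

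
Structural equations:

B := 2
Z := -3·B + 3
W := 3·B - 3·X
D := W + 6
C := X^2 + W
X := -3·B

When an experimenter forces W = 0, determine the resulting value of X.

-6

Under do(W=0), the mechanism W := 3·B - 3·X is discarded; W is fixed at 0.
Since X is not a descendant of the intervened variable, it is unaffected.
X = -3·B  [with B=2]  = -6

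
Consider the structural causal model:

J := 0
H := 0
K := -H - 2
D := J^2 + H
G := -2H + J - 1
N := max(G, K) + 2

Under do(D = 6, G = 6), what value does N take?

8

The joint intervention fixes D = 6, G = 6, removing each variable's own equation.
K = -H - 2  [with H=0]  = -2
N = max(G, K) + 2  [with G=6, K=-2]  = 8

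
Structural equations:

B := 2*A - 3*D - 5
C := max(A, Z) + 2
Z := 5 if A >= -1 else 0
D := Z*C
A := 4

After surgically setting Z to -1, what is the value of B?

do(Z=-1) replaces the equation Z := 5 if A >= -1 else 0 with the constant Z = -1.
C = max(A, Z) + 2  [with A=4, Z=-1]  = 6
D = Z*C  [with Z=-1, C=6]  = -6
B = 2*A - 3*D - 5  [with A=4, D=-6]  = 21

21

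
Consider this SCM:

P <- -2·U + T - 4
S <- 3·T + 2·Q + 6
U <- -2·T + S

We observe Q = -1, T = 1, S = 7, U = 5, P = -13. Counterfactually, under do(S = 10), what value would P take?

do(S=10) replaces the equation S <- 3·T + 2·Q + 6 with the constant S = 10.
U = -2·T + S  [with T=1, S=10]  = 8
P = -2·U + T - 4  [with U=8, T=1]  = -19

-19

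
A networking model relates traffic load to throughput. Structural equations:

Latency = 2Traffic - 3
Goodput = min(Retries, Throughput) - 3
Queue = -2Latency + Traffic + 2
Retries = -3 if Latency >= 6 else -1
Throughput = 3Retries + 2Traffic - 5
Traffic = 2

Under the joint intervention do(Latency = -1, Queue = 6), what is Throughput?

Under do(Latency = -1, Queue = 6), each intervened variable's structural equation is replaced by its fixed value.
Retries = -3 if Latency >= 6 else -1  [with Latency=-1]  = -1
Throughput = 3Retries + 2Traffic - 5  [with Retries=-1, Traffic=2]  = -4

-4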